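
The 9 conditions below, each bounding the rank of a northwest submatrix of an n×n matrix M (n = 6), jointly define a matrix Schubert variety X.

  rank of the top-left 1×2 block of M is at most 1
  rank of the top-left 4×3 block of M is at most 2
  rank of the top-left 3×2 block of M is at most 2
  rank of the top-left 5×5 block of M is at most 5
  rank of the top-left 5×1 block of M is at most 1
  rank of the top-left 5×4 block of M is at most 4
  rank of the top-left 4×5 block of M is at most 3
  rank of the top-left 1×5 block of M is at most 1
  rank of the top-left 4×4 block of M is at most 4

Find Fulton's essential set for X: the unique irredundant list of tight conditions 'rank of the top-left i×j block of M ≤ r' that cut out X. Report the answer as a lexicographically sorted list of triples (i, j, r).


The tightest implied rank at each (i,j), from the 9 conditions:

  R[1]: 1, 1, 1, 1, 1, 1
  R[2]: 1, 2, 2, 2, 2, 2
  R[3]: 1, 2, 2, 3, 3, 3
  R[4]: 1, 2, 2, 3, 3, 4
  R[5]: 1, 2, 3, 4, 4, 5
  R[6]: 1, 2, 3, 4, 5, 6

hence w(1..6) = (1, 2, 4, 6, 3, 5).

2 SE-corners of the 3-cell Rothe diagram give Ess(w):

[(4, 3, 2), (4, 5, 3)]


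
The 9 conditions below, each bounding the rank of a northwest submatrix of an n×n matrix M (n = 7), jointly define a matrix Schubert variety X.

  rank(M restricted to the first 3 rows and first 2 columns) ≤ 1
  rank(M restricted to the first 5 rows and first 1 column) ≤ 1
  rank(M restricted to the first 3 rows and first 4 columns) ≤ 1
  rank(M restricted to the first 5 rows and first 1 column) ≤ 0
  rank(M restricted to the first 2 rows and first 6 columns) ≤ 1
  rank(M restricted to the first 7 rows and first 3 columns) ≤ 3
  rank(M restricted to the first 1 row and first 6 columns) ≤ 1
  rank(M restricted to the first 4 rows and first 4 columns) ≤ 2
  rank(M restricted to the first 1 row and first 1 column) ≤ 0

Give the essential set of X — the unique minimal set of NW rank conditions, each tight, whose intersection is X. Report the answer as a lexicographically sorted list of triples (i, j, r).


Reconstructing r_w from the 9 given conditions:

  R[1]: 0 | 1 | 1 | 1 | 1 | 1 | 1
  R[2]: 0 | 1 | 1 | 1 | 1 | 1 | 2
  R[3]: 0 | 1 | 1 | 1 | 2 | 2 | 3
  R[4]: 0 | 1 | 2 | 2 | 3 | 3 | 4
  R[5]: 0 | 1 | 2 | 3 | 4 | 4 | 5
  R[6]: 1 | 2 | 3 | 4 | 5 | 5 | 6
  R[7]: 1 | 2 | 3 | 4 | 5 | 6 | 7

reading off 1-entries of Δ²R: w = (2, 7, 5, 3, 4, 1, 6).

D(w) has 11 cells with 3 SE-corners; essential set:

[(2, 6, 1), (3, 4, 1), (5, 1, 0)]


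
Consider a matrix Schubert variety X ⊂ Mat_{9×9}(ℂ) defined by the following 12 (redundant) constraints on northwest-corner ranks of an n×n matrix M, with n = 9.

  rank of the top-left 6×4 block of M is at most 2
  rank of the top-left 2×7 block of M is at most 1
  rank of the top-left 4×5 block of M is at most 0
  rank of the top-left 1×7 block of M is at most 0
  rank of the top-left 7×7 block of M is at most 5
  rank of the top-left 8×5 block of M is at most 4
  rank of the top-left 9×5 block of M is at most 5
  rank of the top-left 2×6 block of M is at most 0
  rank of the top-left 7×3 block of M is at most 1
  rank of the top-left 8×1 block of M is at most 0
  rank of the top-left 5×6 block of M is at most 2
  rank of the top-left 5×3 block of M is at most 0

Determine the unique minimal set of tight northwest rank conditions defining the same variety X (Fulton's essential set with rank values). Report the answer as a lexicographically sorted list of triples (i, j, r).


The tightest implied rank at each (i,j), from the 12 conditions:

  R[1]: 0, 0, 0, 0, 0, 0, 0, 1, 1
  R[2]: 0, 0, 0, 0, 0, 0, 1, 2, 2
  R[3]: 0, 0, 0, 0, 0, 1, 2, 3, 3
  R[4]: 0, 0, 0, 0, 0, 1, 2, 3, 4
  R[5]: 0, 0, 0, 1, 1, 2, 3, 4, 5
  R[6]: 0, 1, 1, 2, 2, 3, 4, 5, 6
  R[7]: 0, 1, 1, 2, 3, 4, 5, 6, 7
  R[8]: 0, 1, 2, 3, 4, 5, 6, 7, 8
  R[9]: 1, 2, 3, 4, 5, 6, 7, 8, 9

hence w(1..9) = (8, 7, 6, 9, 4, 2, 5, 3, 1).

Fulton essential set (6 of the 30 Rothe cells):

[(1, 7, 0), (2, 6, 0), (4, 5, 0), (5, 3, 0), (7, 3, 1), (8, 1, 0)]


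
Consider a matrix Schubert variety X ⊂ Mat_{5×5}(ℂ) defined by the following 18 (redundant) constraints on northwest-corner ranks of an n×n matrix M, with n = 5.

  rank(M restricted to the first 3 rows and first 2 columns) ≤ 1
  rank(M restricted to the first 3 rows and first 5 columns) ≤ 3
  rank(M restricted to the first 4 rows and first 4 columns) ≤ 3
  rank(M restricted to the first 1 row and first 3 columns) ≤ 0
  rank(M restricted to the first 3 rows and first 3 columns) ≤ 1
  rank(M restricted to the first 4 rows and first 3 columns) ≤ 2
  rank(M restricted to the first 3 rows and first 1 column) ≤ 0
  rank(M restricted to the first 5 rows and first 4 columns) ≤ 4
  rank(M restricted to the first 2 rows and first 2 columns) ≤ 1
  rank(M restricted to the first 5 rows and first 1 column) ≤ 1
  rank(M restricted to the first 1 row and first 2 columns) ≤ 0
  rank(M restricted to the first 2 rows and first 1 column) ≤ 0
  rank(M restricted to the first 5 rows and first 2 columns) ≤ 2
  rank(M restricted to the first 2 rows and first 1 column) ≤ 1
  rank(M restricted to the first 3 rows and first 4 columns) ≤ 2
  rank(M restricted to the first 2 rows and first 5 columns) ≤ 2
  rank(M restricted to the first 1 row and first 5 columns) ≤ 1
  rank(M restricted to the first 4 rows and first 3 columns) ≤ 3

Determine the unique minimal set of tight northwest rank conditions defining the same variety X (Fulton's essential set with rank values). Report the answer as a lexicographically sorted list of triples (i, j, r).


The tightest implied rank at each (i,j), from the 18 conditions:

  row 1: 0, 0, 0, 1, 1
  row 2: 0, 1, 1, 2, 2
  row 3: 0, 1, 1, 2, 3
  row 4: 1, 2, 2, 3, 4
  row 5: 1, 2, 3, 4, 5

second differences of R give the permutation w = (4, 2, 5, 1, 3).

3 SE-corners of the 6-cell Rothe diagram give Ess(w):

[(1, 3, 0), (3, 1, 0), (3, 3, 1)]


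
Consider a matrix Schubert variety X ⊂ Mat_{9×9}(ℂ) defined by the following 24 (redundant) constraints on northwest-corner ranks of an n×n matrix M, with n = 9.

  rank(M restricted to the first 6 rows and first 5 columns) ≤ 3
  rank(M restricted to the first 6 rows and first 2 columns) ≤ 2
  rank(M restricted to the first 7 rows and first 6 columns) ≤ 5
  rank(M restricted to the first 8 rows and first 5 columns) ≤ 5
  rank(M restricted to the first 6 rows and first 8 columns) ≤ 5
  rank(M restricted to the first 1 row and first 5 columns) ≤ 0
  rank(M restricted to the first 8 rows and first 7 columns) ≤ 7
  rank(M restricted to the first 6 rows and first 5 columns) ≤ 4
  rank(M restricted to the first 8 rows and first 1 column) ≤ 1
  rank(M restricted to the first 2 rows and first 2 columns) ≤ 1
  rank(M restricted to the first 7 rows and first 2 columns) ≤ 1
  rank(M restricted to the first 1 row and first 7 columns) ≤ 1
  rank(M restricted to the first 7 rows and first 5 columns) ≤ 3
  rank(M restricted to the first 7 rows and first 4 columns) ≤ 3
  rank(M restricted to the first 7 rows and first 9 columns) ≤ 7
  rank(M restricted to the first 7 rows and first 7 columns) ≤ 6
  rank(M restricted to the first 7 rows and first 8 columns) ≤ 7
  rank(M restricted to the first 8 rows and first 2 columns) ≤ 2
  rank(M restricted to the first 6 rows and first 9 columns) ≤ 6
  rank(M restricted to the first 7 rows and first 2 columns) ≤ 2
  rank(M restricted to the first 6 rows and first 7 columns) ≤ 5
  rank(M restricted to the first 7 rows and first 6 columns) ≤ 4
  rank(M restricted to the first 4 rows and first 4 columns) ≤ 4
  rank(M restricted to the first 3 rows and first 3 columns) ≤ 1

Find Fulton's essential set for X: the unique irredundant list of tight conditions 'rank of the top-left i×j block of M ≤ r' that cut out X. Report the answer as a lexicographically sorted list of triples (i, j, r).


Reconstructing r_w from the 24 given conditions:

  0 | 0 | 0 | 0 | 0 | 1 | 1 | 1 | 1
  1 | 1 | 1 | 1 | 1 | 2 | 2 | 2 | 2
  1 | 1 | 1 | 2 | 2 | 3 | 3 | 3 | 3
  1 | 1 | 2 | 3 | 3 | 4 | 4 | 4 | 4
  1 | 1 | 2 | 3 | 3 | 4 | 5 | 5 | 5
  1 | 1 | 2 | 3 | 3 | 4 | 5 | 5 | 6
  1 | 1 | 2 | 3 | 3 | 4 | 5 | 6 | 7
  1 | 2 | 3 | 4 | 4 | 5 | 6 | 7 | 8
  1 | 2 | 3 | 4 | 5 | 6 | 7 | 8 | 9

so w = (6, 1, 4, 3, 7, 9, 8, 2, 5).

Fulton essential set (5 of the 15 Rothe cells):

[(1, 5, 0), (3, 3, 1), (6, 8, 5), (7, 2, 1), (7, 5, 3)]


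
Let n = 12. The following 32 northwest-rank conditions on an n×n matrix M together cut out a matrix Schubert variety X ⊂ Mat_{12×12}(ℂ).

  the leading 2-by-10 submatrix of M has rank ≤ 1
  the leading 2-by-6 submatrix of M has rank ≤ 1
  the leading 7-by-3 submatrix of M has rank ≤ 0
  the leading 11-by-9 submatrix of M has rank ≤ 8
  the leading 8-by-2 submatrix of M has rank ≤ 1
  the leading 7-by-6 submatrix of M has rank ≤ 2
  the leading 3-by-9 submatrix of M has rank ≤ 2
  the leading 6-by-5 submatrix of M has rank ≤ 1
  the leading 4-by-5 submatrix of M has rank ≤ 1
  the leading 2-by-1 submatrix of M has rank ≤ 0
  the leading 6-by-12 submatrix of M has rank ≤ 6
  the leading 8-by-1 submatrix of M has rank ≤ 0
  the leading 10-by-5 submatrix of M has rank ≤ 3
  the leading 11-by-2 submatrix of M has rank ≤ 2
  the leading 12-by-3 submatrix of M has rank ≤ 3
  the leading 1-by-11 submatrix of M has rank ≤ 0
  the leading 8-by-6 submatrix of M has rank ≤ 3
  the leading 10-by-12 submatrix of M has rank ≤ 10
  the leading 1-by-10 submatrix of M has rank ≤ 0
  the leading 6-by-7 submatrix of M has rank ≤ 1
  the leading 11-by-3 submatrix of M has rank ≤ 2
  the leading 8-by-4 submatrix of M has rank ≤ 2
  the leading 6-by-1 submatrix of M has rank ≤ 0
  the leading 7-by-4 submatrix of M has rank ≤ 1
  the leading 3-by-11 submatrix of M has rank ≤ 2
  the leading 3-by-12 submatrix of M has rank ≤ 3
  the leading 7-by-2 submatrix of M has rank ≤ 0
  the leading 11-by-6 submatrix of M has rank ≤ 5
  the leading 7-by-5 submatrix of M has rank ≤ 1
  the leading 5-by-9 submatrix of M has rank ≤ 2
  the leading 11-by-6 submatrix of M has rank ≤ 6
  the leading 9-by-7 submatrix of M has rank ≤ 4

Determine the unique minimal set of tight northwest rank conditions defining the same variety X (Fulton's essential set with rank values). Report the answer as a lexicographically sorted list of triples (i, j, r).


Computing R[i][j] = min implied NW-rank bound (n=12, 32 conditions):

  i=1: 0 0 0 0 0 0 0 0 0 0 0 1
  i=2: 0 0 0 1 1 1 1 1 1 1 1 2
  i=3: 0 0 0 1 1 1 1 2 2 2 2 3
  i=4: 0 0 0 1 1 1 1 2 2 3 3 4
  i=5: 0 0 0 1 1 1 1 2 2 3 4 5
  i=6: 0 0 0 1 1 1 1 2 3 4 5 6
  i=7: 0 0 0 1 1 2 2 3 4 5 6 7
  i=8: 0 1 1 2 2 3 3 4 5 6 7 8
  i=9: 1 2 2 3 3 4 4 5 6 7 8 9
  i=10: 1 2 2 3 3 4 5 6 7 8 9 10
  i=11: 1 2 2 3 4 5 6 7 8 9 10 11
  i=12: 1 2 3 4 5 6 7 8 9 10 11 12

so w = (12, 4, 8, 10, 11, 9, 6, 2, 1, 7, 5, 3).

8 SE-corners of the 48-cell Rothe diagram give Ess(w):

[(1, 11, 0), (5, 9, 2), (6, 7, 1), (7, 3, 0), (7, 5, 1), (8, 1, 0), (10, 5, 3), (11, 3, 2)]


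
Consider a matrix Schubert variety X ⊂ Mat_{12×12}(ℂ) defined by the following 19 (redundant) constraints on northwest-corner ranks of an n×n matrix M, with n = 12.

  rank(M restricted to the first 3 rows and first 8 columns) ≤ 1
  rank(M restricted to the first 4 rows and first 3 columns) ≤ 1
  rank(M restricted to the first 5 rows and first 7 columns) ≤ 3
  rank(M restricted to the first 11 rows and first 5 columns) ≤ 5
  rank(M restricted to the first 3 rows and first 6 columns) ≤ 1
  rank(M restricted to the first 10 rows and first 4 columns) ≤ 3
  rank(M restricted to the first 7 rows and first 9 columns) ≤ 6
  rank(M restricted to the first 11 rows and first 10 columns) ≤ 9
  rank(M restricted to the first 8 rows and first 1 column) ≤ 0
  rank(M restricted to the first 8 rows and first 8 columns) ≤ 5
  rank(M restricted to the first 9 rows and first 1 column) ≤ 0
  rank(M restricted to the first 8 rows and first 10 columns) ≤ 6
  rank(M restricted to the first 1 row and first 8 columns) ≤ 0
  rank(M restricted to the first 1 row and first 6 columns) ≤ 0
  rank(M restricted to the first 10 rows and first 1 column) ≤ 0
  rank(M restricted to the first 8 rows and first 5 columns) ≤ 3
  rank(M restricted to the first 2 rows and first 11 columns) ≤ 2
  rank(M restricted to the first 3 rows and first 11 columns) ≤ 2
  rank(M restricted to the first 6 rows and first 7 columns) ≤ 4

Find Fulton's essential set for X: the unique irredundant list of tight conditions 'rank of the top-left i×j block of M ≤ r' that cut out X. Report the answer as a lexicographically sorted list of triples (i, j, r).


Computing R[i][j] = min implied NW-rank bound (n=12, 19 conditions):

  row 1: 0, 0, 0, 0, 0, 0, 0, 0, 1, 1, 1, 1
  row 2: 0, 1, 1, 1, 1, 1, 1, 1, 2, 2, 2, 2
  row 3: 0, 1, 1, 1, 1, 1, 1, 1, 2, 2, 2, 3
  row 4: 0, 1, 1, 2, 2, 2, 2, 2, 3, 3, 3, 4
  row 5: 0, 1, 2, 3, 3, 3, 3, 3, 4, 4, 4, 5
  row 6: 0, 1, 2, 3, 3, 4, 4, 4, 5, 5, 5, 6
  row 7: 0, 1, 2, 3, 3, 4, 5, 5, 6, 6, 6, 7
  row 8: 0, 1, 2, 3, 3, 4, 5, 5, 6, 6, 7, 8
  row 9: 0, 1, 2, 3, 4, 5, 6, 6, 7, 7, 8, 9
  row 10: 0, 1, 2, 3, 4, 5, 6, 7, 8, 8, 9, 10
  row 11: 1, 2, 3, 4, 5, 6, 7, 8, 9, 9, 10, 11
  row 12: 1, 2, 3, 4, 5, 6, 7, 8, 9, 10, 11, 12

giving w = (9, 2, 12, 4, 3, 6, 7, 11, 5, 8, 1, 10) via Δ²R.

Fulton essential set (8 of the 31 Rothe cells):

[(1, 8, 0), (3, 8, 1), (3, 11, 2), (4, 3, 1), (8, 5, 3), (8, 8, 5), (8, 10, 6), (10, 1, 0)]


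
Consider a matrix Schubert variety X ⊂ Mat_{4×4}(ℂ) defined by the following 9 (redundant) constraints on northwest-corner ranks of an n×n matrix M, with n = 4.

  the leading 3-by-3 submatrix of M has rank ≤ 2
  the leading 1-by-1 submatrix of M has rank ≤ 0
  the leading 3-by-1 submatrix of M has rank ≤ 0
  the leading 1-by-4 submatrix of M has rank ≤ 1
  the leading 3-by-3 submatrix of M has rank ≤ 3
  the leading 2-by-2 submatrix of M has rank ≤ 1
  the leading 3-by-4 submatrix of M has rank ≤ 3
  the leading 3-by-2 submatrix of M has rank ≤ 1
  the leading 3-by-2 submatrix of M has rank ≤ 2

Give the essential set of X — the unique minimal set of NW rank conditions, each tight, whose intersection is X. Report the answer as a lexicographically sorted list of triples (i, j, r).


The tightest implied rank at each (i,j), from the 9 conditions:

  R[1]: 0 1 1 1
  R[2]: 0 1 2 2
  R[3]: 0 1 2 3
  R[4]: 1 2 3 4

the unique w with this rank table is (2, 3, 4, 1).

|D(w)|=3, |Ess(w)|=1:

[(3, 1, 0)]


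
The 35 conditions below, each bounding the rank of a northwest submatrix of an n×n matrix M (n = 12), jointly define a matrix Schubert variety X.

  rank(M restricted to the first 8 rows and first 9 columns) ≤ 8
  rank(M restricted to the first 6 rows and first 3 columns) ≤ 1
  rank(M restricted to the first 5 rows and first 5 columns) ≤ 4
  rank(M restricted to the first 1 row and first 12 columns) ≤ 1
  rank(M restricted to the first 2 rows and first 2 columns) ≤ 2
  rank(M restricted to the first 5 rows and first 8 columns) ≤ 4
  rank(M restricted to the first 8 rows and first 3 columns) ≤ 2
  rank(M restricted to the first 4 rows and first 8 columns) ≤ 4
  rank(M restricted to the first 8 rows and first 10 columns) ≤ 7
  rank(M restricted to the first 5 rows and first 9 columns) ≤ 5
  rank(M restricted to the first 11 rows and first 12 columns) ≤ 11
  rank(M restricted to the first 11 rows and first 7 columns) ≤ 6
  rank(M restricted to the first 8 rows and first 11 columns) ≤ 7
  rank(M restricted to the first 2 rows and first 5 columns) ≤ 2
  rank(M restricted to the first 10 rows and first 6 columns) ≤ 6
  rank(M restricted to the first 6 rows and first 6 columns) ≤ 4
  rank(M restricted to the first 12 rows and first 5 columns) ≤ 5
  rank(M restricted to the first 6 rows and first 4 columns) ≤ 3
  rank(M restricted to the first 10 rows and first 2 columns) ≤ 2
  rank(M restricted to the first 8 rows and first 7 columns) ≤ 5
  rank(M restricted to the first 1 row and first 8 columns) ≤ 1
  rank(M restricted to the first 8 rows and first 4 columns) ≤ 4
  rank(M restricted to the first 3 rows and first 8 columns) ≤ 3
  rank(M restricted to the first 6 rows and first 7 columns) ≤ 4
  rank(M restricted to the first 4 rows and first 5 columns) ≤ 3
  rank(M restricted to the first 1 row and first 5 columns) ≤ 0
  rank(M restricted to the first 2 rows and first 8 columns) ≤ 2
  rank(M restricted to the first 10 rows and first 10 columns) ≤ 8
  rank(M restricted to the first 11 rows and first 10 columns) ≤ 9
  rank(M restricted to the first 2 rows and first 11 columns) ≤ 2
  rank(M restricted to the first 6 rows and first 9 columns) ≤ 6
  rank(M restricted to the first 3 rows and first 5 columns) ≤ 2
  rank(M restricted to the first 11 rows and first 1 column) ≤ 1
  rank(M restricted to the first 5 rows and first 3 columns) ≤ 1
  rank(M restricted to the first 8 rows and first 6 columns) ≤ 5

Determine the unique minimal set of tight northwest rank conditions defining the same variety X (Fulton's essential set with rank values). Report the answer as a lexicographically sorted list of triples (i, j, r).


The tightest implied rank at each (i,j), from the 35 conditions:

  i=1: 0 0 0 0 0 1 1 1 1 1 1 1
  i=2: 1 1 1 1 1 2 2 2 2 2 2 2
  i=3: 1 1 1 2 2 3 3 3 3 3 3 3
  i=4: 1 1 1 2 3 4 4 4 4 4 4 4
  i=5: 1 1 1 2 3 4 4 4 5 5 5 5
  i=6: 1 1 1 2 3 4 4 5 6 6 6 6
  i=7: 1 2 2 3 4 5 5 6 7 7 7 7
  i=8: 1 2 2 3 4 5 5 6 7 7 7 8
  i=9: 1 2 3 4 5 6 6 7 8 8 8 9
  i=10: 1 2 3 4 5 6 6 7 8 8 9 10
  i=11: 1 2 3 4 5 6 6 7 8 9 10 11
  i=12: 1 2 3 4 5 6 7 8 9 10 11 12

the unique w with this rank table is (6, 1, 4, 5, 9, 8, 2, 12, 3, 11, 10, 7).

ℓ(w)=23; the 9 essential cells (i,j,r):

[(1, 5, 0), (5, 8, 4), (6, 3, 1), (6, 7, 4), (8, 3, 2), (8, 7, 5), (8, 11, 7), (10, 10, 8), (11, 7, 6)]


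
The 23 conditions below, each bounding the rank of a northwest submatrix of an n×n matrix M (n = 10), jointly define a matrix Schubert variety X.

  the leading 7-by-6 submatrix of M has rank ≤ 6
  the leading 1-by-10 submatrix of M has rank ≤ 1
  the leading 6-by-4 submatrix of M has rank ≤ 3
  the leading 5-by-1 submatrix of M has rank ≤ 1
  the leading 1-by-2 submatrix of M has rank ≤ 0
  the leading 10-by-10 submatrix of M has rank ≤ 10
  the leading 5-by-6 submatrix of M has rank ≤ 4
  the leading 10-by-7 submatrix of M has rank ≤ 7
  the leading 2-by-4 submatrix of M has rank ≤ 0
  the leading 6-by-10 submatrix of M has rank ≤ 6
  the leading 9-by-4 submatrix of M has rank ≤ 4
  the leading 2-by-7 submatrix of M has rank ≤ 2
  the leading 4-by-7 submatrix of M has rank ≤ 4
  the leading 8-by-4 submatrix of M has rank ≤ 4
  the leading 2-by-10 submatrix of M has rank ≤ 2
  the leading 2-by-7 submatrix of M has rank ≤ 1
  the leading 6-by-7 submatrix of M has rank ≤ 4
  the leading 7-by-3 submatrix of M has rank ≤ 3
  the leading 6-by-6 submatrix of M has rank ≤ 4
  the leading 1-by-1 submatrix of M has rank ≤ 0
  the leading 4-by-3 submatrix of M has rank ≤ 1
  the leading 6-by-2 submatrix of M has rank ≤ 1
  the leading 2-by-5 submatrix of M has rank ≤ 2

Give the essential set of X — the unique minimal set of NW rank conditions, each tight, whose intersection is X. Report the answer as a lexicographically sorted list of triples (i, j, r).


Recovering R(i,j) via the rank-extension bound from the 23 conditions:

  R[1]: 0, 0, 0, 0, 1, 1, 1, 1, 1, 1
  R[2]: 0, 0, 0, 0, 1, 1, 1, 2, 2, 2
  R[3]: 1, 1, 1, 1, 2, 2, 2, 3, 3, 3
  R[4]: 1, 1, 1, 2, 3, 3, 3, 4, 4, 4
  R[5]: 1, 1, 2, 3, 4, 4, 4, 5, 5, 5
  R[6]: 1, 1, 2, 3, 4, 4, 4, 5, 6, 6
  R[7]: 1, 2, 3, 4, 5, 5, 5, 6, 7, 7
  R[8]: 1, 2, 3, 4, 5, 6, 6, 7, 8, 8
  R[9]: 1, 2, 3, 4, 5, 6, 7, 8, 9, 9
  R[10]: 1, 2, 3, 4, 5, 6, 7, 8, 9, 10

giving w = (5, 8, 1, 4, 3, 9, 2, 6, 7, 10) via Δ²R.

Rothe diagram D(w) (16 cells), 5 SE-corners (essential conditions):

[(2, 4, 0), (2, 7, 1), (4, 3, 1), (6, 2, 1), (6, 7, 4)]


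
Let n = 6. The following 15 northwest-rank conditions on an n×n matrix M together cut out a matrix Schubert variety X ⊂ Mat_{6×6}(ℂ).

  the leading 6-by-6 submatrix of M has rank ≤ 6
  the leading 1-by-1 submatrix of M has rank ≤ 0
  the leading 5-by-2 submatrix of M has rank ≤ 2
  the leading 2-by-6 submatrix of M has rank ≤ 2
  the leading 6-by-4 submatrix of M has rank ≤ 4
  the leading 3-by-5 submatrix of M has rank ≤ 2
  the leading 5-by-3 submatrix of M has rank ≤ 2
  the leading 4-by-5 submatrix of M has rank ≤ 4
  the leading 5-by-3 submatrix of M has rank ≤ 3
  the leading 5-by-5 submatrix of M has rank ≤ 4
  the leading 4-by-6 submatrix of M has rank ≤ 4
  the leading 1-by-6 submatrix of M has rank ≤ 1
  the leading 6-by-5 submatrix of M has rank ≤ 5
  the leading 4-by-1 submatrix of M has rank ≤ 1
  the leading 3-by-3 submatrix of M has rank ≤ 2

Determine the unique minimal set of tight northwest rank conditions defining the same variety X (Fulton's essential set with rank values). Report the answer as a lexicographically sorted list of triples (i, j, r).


Computing R[i][j] = min implied NW-rank bound (n=6, 15 conditions):

  R[1]: 0  1  1  1  1  1
  R[2]: 1  2  2  2  2  2
  R[3]: 1  2  2  2  2  3
  R[4]: 1  2  2  3  3  4
  R[5]: 1  2  2  3  4  5
  R[6]: 1  2  3  4  5  6

reading off 1-entries of Δ²R: w = (2, 1, 6, 4, 5, 3).

Rothe diagram D(w) (6 cells), 3 SE-corners (essential conditions):

[(1, 1, 0), (3, 5, 2), (5, 3, 2)]


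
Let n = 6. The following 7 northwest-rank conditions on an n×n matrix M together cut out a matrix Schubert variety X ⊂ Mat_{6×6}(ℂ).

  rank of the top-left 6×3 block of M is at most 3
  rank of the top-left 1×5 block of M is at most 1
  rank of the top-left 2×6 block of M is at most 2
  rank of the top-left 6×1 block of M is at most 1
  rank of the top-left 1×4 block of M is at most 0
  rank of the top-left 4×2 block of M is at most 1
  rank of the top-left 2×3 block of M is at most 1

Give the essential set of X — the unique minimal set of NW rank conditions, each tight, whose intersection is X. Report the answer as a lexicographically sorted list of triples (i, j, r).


Recovering R(i,j) via the rank-extension bound from the 7 conditions:

  row 1: 0, 0, 0, 0, 1, 1
  row 2: 1, 1, 1, 1, 2, 2
  row 3: 1, 1, 2, 2, 3, 3
  row 4: 1, 1, 2, 3, 4, 4
  row 5: 1, 2, 3, 4, 5, 5
  row 6: 1, 2, 3, 4, 5, 6

reading off 1-entries of Δ²R: w = (5, 1, 3, 4, 2, 6).

Fulton essential set (2 of the 6 Rothe cells):

[(1, 4, 0), (4, 2, 1)]


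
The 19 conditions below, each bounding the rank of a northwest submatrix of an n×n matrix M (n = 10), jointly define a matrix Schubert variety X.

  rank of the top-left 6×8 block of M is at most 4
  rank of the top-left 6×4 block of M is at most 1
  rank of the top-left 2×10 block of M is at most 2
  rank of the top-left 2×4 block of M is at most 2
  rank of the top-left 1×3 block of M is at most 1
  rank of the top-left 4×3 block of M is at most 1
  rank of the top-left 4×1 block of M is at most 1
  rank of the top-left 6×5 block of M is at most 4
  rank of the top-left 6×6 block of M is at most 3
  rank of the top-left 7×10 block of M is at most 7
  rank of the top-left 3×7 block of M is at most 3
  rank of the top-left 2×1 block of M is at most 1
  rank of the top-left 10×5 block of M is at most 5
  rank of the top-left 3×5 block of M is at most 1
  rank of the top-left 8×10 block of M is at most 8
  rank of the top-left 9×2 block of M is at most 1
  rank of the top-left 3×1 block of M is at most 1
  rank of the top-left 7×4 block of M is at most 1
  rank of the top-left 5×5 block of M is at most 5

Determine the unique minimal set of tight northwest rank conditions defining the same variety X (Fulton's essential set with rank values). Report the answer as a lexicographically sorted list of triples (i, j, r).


Propagating the 19 rank bounds to every northwest block:

  1, 1, 1, 1, 1, 1, 1, 1, 1, 1
  1, 1, 1, 1, 1, 2, 2, 2, 2, 2
  1, 1, 1, 1, 1, 2, 3, 3, 3, 3
  1, 1, 1, 1, 2, 3, 4, 4, 4, 4
  1, 1, 1, 1, 2, 3, 4, 4, 5, 5
  1, 1, 1, 1, 2, 3, 4, 4, 5, 6
  1, 1, 1, 1, 2, 3, 4, 5, 6, 7
  1, 1, 2, 2, 3, 4, 5, 6, 7, 8
  1, 1, 2, 3, 4, 5, 6, 7, 8, 9
  1, 2, 3, 4, 5, 6, 7, 8, 9, 10

second differences of R give the permutation w = (1, 6, 7, 5, 9, 10, 8, 3, 4, 2).

Rothe diagram D(w) (24 cells), 4 SE-corners (essential conditions):

[(3, 5, 1), (6, 8, 4), (7, 4, 1), (9, 2, 1)]


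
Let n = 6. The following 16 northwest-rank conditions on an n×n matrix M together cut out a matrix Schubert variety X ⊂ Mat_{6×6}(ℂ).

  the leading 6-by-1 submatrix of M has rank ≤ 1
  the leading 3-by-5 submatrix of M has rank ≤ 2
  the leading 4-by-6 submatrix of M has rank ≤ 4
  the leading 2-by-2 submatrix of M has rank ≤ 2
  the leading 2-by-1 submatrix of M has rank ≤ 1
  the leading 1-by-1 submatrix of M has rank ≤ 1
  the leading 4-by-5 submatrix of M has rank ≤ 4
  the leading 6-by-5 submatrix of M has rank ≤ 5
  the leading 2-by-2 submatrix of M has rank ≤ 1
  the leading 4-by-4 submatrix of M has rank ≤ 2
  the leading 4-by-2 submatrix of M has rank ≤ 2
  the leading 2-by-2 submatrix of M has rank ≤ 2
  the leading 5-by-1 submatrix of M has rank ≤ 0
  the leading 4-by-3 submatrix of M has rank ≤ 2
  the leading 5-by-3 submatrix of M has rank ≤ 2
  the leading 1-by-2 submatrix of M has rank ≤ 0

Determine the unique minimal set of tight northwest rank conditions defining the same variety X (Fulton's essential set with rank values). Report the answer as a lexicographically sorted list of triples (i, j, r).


The tightest implied rank at each (i,j), from the 16 conditions:

  R[1]: 0  0  1  1  1  1
  R[2]: 0  1  2  2  2  2
  R[3]: 0  1  2  2  2  3
  R[4]: 0  1  2  2  3  4
  R[5]: 0  1  2  3  4  5
  R[6]: 1  2  3  4  5  6

giving w = (3, 2, 6, 5, 4, 1) via Δ²R.

Fulton essential set (4 of the 9 Rothe cells):

[(1, 2, 0), (3, 5, 2), (4, 4, 2), (5, 1, 0)]


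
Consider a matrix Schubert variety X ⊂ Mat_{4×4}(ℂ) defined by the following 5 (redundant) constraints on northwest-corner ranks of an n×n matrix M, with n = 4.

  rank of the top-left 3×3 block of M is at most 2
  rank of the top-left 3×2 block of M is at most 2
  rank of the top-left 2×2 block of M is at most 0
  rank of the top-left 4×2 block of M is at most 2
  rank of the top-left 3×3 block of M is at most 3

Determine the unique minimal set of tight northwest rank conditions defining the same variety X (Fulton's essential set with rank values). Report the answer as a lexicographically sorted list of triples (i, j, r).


Recovering R(i,j) via the rank-extension bound from the 5 conditions:

  R[1]: 0  0  1  1
  R[2]: 0  0  1  2
  R[3]: 1  1  2  3
  R[4]: 1  2  3  4

giving w = (3, 4, 1, 2) via Δ²R.

D(w) has 4 cells with 1 SE-corner; essential set:

[(2, 2, 0)]


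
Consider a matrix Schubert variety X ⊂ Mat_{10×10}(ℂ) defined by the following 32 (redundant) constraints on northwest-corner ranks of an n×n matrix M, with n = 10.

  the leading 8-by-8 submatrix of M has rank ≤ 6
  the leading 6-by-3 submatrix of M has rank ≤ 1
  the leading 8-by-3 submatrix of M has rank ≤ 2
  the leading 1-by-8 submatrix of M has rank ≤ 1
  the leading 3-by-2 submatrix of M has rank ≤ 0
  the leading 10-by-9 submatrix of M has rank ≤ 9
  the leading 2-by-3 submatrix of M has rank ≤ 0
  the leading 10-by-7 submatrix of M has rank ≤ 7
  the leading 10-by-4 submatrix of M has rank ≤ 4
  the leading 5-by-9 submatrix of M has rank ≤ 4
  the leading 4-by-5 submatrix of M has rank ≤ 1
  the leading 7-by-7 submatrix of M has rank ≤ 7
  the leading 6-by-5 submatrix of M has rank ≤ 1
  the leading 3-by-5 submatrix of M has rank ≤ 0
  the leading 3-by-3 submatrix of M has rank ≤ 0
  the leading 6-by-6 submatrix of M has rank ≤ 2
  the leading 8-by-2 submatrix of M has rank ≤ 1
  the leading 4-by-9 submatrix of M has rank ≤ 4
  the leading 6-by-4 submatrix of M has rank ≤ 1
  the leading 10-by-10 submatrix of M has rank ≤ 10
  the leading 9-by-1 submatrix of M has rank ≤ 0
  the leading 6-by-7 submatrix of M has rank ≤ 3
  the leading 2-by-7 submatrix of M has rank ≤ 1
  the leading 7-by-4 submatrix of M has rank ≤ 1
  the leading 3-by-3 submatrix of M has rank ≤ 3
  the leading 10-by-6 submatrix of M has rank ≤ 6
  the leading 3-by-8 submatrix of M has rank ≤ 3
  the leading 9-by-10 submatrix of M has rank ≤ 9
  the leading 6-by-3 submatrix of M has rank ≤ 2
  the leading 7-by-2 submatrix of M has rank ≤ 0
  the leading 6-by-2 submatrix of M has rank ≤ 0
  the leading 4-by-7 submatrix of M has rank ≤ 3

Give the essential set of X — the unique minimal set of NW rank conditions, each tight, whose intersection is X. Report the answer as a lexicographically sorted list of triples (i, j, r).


The tightest implied rank at each (i,j), from the 32 conditions:

  R[1]: 0, 0, 0, 0, 0, 1, 1, 1, 1, 1
  R[2]: 0, 0, 0, 0, 0, 1, 1, 2, 2, 2
  R[3]: 0, 0, 0, 0, 0, 1, 2, 3, 3, 3
  R[4]: 0, 0, 1, 1, 1, 2, 3, 4, 4, 4
  R[5]: 0, 0, 1, 1, 1, 2, 3, 4, 4, 5
  R[6]: 0, 0, 1, 1, 1, 2, 3, 4, 5, 6
  R[7]: 0, 0, 1, 1, 2, 3, 4, 5, 6, 7
  R[8]: 0, 1, 2, 2, 3, 4, 5, 6, 7, 8
  R[9]: 0, 1, 2, 3, 4, 5, 6, 7, 8, 9
  R[10]: 1, 2, 3, 4, 5, 6, 7, 8, 9, 10

hence w(1..10) = (6, 8, 7, 3, 10, 9, 5, 2, 4, 1).

Rothe diagram D(w) (32 cells), 7 SE-corners (essential conditions):

[(2, 7, 1), (3, 5, 0), (5, 9, 4), (6, 5, 1), (7, 2, 0), (7, 4, 1), (9, 1, 0)]


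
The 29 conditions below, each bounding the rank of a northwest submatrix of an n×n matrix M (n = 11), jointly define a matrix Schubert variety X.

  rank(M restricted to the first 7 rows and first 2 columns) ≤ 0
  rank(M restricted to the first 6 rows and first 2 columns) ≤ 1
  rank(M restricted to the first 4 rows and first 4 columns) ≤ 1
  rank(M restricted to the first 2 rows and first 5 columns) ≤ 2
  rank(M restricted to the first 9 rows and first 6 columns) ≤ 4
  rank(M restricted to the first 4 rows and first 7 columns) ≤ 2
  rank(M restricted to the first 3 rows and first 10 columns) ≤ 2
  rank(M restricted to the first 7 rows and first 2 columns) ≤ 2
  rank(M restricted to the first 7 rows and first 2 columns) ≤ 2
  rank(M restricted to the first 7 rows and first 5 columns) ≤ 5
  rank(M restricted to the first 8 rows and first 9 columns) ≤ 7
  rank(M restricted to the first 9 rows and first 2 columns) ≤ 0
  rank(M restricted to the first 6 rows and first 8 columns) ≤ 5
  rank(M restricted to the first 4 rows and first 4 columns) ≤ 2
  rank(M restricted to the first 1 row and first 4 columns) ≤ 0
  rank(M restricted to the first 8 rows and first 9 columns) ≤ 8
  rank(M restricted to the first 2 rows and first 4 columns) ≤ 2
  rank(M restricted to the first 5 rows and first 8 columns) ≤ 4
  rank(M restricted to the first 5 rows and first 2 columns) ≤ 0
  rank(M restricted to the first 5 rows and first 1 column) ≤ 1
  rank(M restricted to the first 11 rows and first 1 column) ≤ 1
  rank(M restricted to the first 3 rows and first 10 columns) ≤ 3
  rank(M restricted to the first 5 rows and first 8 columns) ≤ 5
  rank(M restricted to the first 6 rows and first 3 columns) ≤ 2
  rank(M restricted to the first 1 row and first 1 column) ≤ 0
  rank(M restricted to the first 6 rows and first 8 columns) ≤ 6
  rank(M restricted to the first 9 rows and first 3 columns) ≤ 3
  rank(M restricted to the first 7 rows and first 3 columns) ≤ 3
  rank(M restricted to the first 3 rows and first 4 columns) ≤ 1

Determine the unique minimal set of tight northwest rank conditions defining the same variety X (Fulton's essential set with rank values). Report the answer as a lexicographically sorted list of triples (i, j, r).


Reconstructing r_w from the 29 given conditions:

  0  0  0  0  1  1  1  1  1  1  1
  0  0  1  1  2  2  2  2  2  2  2
  0  0  1  1  2  2  2  2  2  2  3
  0  0  1  1  2  2  2  3  3  3  4
  0  0  1  2  3  3  3  4  4  4  5
  0  0  1  2  3  4  4  5  5  5  6
  0  0  1  2  3  4  5  6  6  6  7
  0  0  1  2  3  4  5  6  7  7  8
  0  0  1  2  3  4  5  6  7  8  9
  1  1  2  3  4  5  6  7  8  9  10
  1  2  3  4  5  6  7  8  9  10  11

giving w = (5, 3, 11, 8, 4, 6, 7, 9, 10, 1, 2) via Δ²R.

Fulton essential set (5 of the 29 Rothe cells):

[(1, 4, 0), (3, 10, 2), (4, 4, 1), (4, 7, 2), (9, 2, 0)]


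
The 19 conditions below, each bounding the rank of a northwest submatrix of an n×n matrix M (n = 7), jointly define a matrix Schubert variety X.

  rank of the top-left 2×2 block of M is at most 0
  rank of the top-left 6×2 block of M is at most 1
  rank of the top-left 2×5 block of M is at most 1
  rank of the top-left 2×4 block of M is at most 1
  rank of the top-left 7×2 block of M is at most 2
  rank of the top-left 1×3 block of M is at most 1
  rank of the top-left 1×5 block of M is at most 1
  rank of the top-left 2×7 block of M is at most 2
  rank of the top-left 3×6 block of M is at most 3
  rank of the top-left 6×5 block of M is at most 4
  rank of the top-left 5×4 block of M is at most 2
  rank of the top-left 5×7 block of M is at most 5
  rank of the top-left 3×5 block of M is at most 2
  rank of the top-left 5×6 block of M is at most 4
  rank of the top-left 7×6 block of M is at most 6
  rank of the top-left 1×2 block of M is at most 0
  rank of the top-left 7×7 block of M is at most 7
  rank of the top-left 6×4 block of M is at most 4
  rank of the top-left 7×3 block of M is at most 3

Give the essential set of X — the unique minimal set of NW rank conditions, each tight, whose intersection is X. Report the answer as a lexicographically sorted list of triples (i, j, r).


Reconstructing r_w from the 19 given conditions:

  0  0  1  1  1  1  1
  0  0  1  1  1  2  2
  1  1  2  2  2  3  3
  1  1  2  2  3  4  4
  1  1  2  2  3  4  5
  1  1  2  3  4  5  6
  1  2  3  4  5  6  7

the unique w with this rank table is (3, 6, 1, 5, 7, 4, 2).

Fulton essential set (4 of the 11 Rothe cells):

[(2, 2, 0), (2, 5, 1), (5, 4, 2), (6, 2, 1)]


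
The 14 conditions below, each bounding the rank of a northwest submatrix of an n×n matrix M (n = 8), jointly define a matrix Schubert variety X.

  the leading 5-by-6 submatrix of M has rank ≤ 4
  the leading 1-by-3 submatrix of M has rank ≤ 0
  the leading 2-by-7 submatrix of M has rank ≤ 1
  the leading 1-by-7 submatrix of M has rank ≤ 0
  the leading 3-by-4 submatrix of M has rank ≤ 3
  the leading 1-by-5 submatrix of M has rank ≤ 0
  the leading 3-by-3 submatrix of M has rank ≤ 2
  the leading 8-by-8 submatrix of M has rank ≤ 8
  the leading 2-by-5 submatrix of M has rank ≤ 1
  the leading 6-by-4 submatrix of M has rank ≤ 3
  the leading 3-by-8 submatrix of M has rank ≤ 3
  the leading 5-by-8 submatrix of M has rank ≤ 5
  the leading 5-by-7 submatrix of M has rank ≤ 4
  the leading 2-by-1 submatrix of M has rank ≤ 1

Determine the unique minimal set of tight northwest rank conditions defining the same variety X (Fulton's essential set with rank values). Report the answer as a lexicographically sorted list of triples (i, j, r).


Computing R[i][j] = min implied NW-rank bound (n=8, 14 conditions):

  0  0  0  0  0  0  0  1
  1  1  1  1  1  1  1  2
  1  2  2  2  2  2  2  3
  1  2  3  3  3  3  3  4
  1  2  3  3  4  4  4  5
  1  2  3  3  4  5  5  6
  1  2  3  4  5  6  6  7
  1  2  3  4  5  6  7  8

giving w = (8, 1, 2, 3, 5, 6, 4, 7) via Δ²R.

|D(w)|=9, |Ess(w)|=2:

[(1, 7, 0), (6, 4, 3)]


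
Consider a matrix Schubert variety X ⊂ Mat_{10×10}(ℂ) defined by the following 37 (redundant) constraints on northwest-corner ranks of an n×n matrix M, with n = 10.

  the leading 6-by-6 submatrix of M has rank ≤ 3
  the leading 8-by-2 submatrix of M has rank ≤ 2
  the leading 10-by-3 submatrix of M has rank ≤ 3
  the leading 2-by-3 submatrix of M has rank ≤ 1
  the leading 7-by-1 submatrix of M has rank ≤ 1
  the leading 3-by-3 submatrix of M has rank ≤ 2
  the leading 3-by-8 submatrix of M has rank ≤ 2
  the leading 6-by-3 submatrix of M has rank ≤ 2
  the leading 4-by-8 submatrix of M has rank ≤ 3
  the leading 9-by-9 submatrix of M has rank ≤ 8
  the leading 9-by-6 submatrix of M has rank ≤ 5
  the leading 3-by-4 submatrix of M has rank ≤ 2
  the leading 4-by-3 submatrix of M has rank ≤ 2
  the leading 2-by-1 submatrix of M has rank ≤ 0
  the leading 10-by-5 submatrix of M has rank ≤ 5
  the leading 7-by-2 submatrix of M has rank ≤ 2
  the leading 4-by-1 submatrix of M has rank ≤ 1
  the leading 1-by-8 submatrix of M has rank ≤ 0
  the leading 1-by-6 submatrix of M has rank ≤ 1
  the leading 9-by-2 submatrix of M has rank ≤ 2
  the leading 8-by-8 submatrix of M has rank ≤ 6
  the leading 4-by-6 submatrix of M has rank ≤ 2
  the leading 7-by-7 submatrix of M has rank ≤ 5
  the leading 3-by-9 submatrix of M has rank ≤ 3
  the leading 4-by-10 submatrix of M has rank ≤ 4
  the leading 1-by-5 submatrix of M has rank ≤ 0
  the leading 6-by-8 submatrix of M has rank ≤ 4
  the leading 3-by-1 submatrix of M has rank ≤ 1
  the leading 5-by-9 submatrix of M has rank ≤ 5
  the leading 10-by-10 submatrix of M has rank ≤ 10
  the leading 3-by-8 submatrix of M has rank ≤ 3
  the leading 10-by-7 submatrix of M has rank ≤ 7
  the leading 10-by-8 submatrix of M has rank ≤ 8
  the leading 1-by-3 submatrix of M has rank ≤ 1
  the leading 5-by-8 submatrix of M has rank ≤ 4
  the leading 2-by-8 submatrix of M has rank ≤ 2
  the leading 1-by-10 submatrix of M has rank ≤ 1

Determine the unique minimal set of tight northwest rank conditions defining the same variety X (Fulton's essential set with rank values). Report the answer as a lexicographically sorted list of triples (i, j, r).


The tightest implied rank at each (i,j), from the 37 conditions:

  i=1: 0 0 0 0 0 0 0 0 1 1
  i=2: 0 1 1 1 1 1 1 1 2 2
  i=3: 1 2 2 2 2 2 2 2 3 3
  i=4: 1 2 2 2 2 2 3 3 4 4
  i=5: 1 2 2 3 3 3 4 4 5 5
  i=6: 1 2 2 3 3 3 4 4 5 6
  i=7: 1 2 3 4 4 4 5 5 6 7
  i=8: 1 2 3 4 5 5 6 6 7 8
  i=9: 1 2 3 4 5 5 6 7 8 9
  i=10: 1 2 3 4 5 6 7 8 9 10

hence w(1..10) = (9, 2, 1, 7, 4, 10, 3, 5, 8, 6).

ℓ(w)=19; the 7 essential cells (i,j,r):

[(1, 8, 0), (2, 1, 0), (4, 6, 2), (6, 3, 2), (6, 6, 3), (6, 8, 4), (9, 6, 5)]


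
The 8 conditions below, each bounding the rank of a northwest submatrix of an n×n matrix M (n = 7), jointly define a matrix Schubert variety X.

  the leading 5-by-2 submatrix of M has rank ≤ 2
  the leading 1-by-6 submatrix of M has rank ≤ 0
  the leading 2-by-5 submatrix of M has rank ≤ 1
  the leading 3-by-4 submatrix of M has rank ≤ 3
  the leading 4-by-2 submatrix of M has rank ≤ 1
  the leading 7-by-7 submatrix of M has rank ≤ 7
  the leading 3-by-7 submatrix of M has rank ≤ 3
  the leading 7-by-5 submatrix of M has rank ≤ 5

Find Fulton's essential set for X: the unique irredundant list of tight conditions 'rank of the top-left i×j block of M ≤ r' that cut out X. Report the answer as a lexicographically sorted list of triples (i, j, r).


The tightest implied rank at each (i,j), from the 8 conditions:

  i=1: 0 | 0 | 0 | 0 | 0 | 0 | 1
  i=2: 1 | 1 | 1 | 1 | 1 | 1 | 2
  i=3: 1 | 1 | 2 | 2 | 2 | 2 | 3
  i=4: 1 | 1 | 2 | 3 | 3 | 3 | 4
  i=5: 1 | 2 | 3 | 4 | 4 | 4 | 5
  i=6: 1 | 2 | 3 | 4 | 5 | 5 | 6
  i=7: 1 | 2 | 3 | 4 | 5 | 6 | 7

so w = (7, 1, 3, 4, 2, 5, 6).

Rothe diagram D(w) (8 cells), 2 SE-corners (essential conditions):

[(1, 6, 0), (4, 2, 1)]


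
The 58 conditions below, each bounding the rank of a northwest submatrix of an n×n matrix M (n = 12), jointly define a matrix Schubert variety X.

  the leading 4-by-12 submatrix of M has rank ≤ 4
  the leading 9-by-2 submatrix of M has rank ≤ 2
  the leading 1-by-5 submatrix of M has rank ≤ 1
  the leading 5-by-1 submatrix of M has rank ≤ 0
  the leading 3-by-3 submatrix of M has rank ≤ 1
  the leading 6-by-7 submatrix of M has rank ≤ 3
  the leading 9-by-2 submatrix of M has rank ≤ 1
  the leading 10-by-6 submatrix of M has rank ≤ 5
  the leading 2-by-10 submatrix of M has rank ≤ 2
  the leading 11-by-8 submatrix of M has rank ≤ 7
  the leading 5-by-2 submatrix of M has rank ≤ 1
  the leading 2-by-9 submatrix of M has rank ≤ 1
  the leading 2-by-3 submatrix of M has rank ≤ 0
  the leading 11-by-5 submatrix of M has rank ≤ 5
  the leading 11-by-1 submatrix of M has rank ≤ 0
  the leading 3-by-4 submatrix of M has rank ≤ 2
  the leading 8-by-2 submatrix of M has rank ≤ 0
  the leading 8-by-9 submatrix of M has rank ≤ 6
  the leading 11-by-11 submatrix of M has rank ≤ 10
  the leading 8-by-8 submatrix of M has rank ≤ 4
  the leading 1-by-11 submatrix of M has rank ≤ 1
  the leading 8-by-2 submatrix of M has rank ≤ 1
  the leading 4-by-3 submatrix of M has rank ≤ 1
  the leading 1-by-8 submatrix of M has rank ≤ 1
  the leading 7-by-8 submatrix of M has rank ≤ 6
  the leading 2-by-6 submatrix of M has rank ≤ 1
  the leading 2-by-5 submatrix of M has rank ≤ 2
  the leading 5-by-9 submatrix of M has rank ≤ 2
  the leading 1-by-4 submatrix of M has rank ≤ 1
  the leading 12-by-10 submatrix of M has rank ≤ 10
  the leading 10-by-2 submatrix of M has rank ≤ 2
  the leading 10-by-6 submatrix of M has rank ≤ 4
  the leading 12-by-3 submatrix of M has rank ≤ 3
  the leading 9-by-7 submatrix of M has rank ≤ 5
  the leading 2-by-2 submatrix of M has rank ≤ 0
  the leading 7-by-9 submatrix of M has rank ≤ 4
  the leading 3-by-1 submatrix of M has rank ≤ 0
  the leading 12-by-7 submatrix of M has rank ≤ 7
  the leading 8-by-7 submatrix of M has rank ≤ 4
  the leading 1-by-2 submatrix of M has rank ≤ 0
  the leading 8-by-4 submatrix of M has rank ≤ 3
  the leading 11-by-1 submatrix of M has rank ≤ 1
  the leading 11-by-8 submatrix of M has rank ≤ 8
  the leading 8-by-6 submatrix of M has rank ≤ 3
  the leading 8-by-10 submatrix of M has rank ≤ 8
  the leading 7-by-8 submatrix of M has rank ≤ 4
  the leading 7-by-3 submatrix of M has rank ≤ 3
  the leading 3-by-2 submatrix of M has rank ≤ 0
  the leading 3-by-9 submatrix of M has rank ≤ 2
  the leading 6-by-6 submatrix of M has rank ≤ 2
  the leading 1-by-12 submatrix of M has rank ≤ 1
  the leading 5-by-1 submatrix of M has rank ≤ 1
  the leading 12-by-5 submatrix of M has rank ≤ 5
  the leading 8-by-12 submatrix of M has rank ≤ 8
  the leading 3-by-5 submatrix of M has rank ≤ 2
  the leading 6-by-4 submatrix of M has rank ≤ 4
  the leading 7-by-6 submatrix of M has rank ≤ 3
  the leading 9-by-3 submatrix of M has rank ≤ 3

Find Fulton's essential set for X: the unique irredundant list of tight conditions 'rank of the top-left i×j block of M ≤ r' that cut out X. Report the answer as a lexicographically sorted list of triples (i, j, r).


Reconstructing r_w from the 58 given conditions:

  row 1: 0  0  0  1  1  1  1  1  1  1  1  1
  row 2: 0  0  0  1  1  1  1  1  1  2  2  2
  row 3: 0  0  1  2  2  2  2  2  2  3  3  3
  row 4: 0  0  1  2  2  2  2  2  2  3  4  4
  row 5: 0  0  1  2  2  2  2  2  2  3  4  5
  row 6: 0  0  1  2  2  2  3  3  3  4  5  6
  row 7: 0  0  1  2  3  3  4  4  4  5  6  7
  row 8: 0  0  1  2  3  3  4  4  5  6  7  8
  row 9: 0  1  2  3  4  4  5  5  6  7  8  9
  row 10: 0  1  2  3  4  4  5  6  7  8  9  10
  row 11: 0  1  2  3  4  5  6  7  8  9  10  11
  row 12: 1  2  3  4  5  6  7  8  9  10  11  12

second differences of R give the permutation w = (4, 10, 3, 11, 12, 7, 5, 9, 2, 8, 6, 1).

D(w) has 41 cells with 9 SE-corners; essential set:

[(2, 3, 0), (2, 9, 1), (5, 9, 2), (6, 6, 2), (8, 2, 0), (8, 6, 3), (8, 8, 4), (10, 6, 4), (11, 1, 0)]
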